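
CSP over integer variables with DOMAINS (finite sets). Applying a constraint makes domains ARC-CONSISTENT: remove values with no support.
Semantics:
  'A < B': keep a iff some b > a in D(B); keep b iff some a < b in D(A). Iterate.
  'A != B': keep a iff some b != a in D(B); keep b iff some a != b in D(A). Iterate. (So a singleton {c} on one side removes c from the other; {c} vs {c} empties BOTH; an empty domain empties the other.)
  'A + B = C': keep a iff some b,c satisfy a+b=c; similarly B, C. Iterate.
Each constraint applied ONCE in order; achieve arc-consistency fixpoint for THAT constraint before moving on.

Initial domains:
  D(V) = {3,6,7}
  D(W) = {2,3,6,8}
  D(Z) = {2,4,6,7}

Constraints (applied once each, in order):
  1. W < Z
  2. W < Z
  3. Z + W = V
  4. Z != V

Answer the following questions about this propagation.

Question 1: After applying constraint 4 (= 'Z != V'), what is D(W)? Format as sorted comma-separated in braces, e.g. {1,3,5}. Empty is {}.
Answer: {2,3}

Derivation:
Constraint 1 (W < Z) on D(W)={2,3,6,8} D(Z)={2,4,6,7}: W {2,3,6,8}->{2,3,6}; Z {2,4,6,7}->{4,6,7}
Constraint 2 (W < Z) on D(W)={2,3,6} D(Z)={4,6,7}: no change
Constraint 3 (Z + W = V) on D(Z)={4,6,7} D(W)={2,3,6} D(V)={3,6,7}: Z {4,6,7}->{4}; W {2,3,6}->{2,3}; V {3,6,7}->{6,7}
Constraint 4 (Z != V) on D(Z)={4} D(V)={6,7}: no change
So after constraint 4: D(W) = {2,3}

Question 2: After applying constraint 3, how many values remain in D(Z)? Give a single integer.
Answer: 1

Derivation:
Constraint 1 (W < Z) on D(W)={2,3,6,8} D(Z)={2,4,6,7}: W {2,3,6,8}->{2,3,6}; Z {2,4,6,7}->{4,6,7}
Constraint 2 (W < Z) on D(W)={2,3,6} D(Z)={4,6,7}: no change
Constraint 3 (Z + W = V) on D(Z)={4,6,7} D(W)={2,3,6} D(V)={3,6,7}: Z {4,6,7}->{4}; W {2,3,6}->{2,3}; V {3,6,7}->{6,7}
So after constraint 3: D(Z)={4}, size = 1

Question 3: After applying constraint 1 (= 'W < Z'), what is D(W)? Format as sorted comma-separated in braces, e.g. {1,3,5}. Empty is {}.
Constraint 1 (W < Z) on D(W)={2,3,6,8} D(Z)={2,4,6,7}: W {2,3,6,8}->{2,3,6}; Z {2,4,6,7}->{4,6,7}
So after constraint 1: D(W) = {2,3,6}

Answer: {2,3,6}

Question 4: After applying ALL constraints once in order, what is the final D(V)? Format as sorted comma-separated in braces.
Constraint 1 (W < Z) on D(W)={2,3,6,8} D(Z)={2,4,6,7}: W {2,3,6,8}->{2,3,6}; Z {2,4,6,7}->{4,6,7}
Constraint 2 (W < Z) on D(W)={2,3,6} D(Z)={4,6,7}: no change
Constraint 3 (Z + W = V) on D(Z)={4,6,7} D(W)={2,3,6} D(V)={3,6,7}: Z {4,6,7}->{4}; W {2,3,6}->{2,3}; V {3,6,7}->{6,7}
Constraint 4 (Z != V) on D(Z)={4} D(V)={6,7}: no change
So after all 4 constraints: D(V) = {6,7}

Answer: {6,7}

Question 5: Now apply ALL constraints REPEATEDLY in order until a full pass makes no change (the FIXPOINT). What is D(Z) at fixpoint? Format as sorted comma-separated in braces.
Answer: {4}

Derivation:
pass 0 (initial): D(Z)={2,4,6,7}
pass 1: V {3,6,7}->{6,7}; W {2,3,6,8}->{2,3}; Z {2,4,6,7}->{4}
pass 2: no change
Fixpoint after 2 passes: D(Z) = {4}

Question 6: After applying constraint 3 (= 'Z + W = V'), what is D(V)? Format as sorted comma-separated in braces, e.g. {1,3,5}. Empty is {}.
Constraint 1 (W < Z) on D(W)={2,3,6,8} D(Z)={2,4,6,7}: W {2,3,6,8}->{2,3,6}; Z {2,4,6,7}->{4,6,7}
Constraint 2 (W < Z) on D(W)={2,3,6} D(Z)={4,6,7}: no change
Constraint 3 (Z + W = V) on D(Z)={4,6,7} D(W)={2,3,6} D(V)={3,6,7}: Z {4,6,7}->{4}; W {2,3,6}->{2,3}; V {3,6,7}->{6,7}
So after constraint 3: D(V) = {6,7}

Answer: {6,7}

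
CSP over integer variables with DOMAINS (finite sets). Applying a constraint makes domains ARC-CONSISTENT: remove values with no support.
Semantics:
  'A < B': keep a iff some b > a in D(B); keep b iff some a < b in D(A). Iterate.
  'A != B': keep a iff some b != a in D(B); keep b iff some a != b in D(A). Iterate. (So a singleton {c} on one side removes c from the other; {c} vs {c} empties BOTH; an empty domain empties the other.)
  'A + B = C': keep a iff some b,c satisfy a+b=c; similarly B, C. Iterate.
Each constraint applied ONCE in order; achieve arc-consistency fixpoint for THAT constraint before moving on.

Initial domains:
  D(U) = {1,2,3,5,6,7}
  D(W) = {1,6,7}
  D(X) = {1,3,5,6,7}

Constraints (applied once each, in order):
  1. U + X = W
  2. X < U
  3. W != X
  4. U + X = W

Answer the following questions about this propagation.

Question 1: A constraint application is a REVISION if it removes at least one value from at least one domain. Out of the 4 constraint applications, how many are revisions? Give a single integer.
Answer: 2

Derivation:
Constraint 1 (U + X = W) on D(U)={1,2,3,5,6,7} D(X)={1,3,5,6,7} D(W)={1,6,7}: U {1,2,3,5,6,7}->{1,2,3,5,6}; X {1,3,5,6,7}->{1,3,5,6}; W {1,6,7}->{6,7} => REVISION
Constraint 2 (X < U) on D(X)={1,3,5,6} D(U)={1,2,3,5,6}: X {1,3,5,6}->{1,3,5}; U {1,2,3,5,6}->{2,3,5,6} => REVISION
Constraint 3 (W != X) on D(W)={6,7} D(X)={1,3,5}: no change => not a revision
Constraint 4 (U + X = W) on D(U)={2,3,5,6} D(X)={1,3,5} D(W)={6,7}: no change => not a revision
Total revisions = 2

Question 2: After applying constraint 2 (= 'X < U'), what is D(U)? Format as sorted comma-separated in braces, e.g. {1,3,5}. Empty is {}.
Constraint 1 (U + X = W) on D(U)={1,2,3,5,6,7} D(X)={1,3,5,6,7} D(W)={1,6,7}: U {1,2,3,5,6,7}->{1,2,3,5,6}; X {1,3,5,6,7}->{1,3,5,6}; W {1,6,7}->{6,7}
Constraint 2 (X < U) on D(X)={1,3,5,6} D(U)={1,2,3,5,6}: X {1,3,5,6}->{1,3,5}; U {1,2,3,5,6}->{2,3,5,6}
So after constraint 2: D(U) = {2,3,5,6}

Answer: {2,3,5,6}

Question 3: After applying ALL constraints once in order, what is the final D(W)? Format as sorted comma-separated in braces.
Constraint 1 (U + X = W) on D(U)={1,2,3,5,6,7} D(X)={1,3,5,6,7} D(W)={1,6,7}: U {1,2,3,5,6,7}->{1,2,3,5,6}; X {1,3,5,6,7}->{1,3,5,6}; W {1,6,7}->{6,7}
Constraint 2 (X < U) on D(X)={1,3,5,6} D(U)={1,2,3,5,6}: X {1,3,5,6}->{1,3,5}; U {1,2,3,5,6}->{2,3,5,6}
Constraint 3 (W != X) on D(W)={6,7} D(X)={1,3,5}: no change
Constraint 4 (U + X = W) on D(U)={2,3,5,6} D(X)={1,3,5} D(W)={6,7}: no change
So after all 4 constraints: D(W) = {6,7}

Answer: {6,7}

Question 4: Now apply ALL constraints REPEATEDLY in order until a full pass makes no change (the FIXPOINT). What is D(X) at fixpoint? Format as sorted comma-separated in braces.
Answer: {1,3,5}

Derivation:
pass 0 (initial): D(X)={1,3,5,6,7}
pass 1: U {1,2,3,5,6,7}->{2,3,5,6}; W {1,6,7}->{6,7}; X {1,3,5,6,7}->{1,3,5}
pass 2: no change
Fixpoint after 2 passes: D(X) = {1,3,5}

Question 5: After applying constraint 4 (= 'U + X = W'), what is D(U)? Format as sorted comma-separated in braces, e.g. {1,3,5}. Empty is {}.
Constraint 1 (U + X = W) on D(U)={1,2,3,5,6,7} D(X)={1,3,5,6,7} D(W)={1,6,7}: U {1,2,3,5,6,7}->{1,2,3,5,6}; X {1,3,5,6,7}->{1,3,5,6}; W {1,6,7}->{6,7}
Constraint 2 (X < U) on D(X)={1,3,5,6} D(U)={1,2,3,5,6}: X {1,3,5,6}->{1,3,5}; U {1,2,3,5,6}->{2,3,5,6}
Constraint 3 (W != X) on D(W)={6,7} D(X)={1,3,5}: no change
Constraint 4 (U + X = W) on D(U)={2,3,5,6} D(X)={1,3,5} D(W)={6,7}: no change
So after constraint 4: D(U) = {2,3,5,6}

Answer: {2,3,5,6}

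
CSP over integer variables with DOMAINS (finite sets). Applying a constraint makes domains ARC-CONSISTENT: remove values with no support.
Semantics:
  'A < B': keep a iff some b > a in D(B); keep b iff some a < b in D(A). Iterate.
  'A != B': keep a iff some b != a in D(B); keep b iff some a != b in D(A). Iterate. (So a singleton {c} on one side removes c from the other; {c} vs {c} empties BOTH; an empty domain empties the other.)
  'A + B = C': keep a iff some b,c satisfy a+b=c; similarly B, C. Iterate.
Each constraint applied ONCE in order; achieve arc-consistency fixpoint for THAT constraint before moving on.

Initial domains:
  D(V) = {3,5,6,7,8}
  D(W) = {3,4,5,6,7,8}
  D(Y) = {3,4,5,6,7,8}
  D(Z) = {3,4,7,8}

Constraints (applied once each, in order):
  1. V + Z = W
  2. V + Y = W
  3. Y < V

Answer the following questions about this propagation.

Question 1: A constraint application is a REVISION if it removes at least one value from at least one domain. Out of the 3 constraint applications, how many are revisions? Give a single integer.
Constraint 1 (V + Z = W) on D(V)={3,5,6,7,8} D(Z)={3,4,7,8} D(W)={3,4,5,6,7,8}: V {3,5,6,7,8}->{3,5}; Z {3,4,7,8}->{3,4}; W {3,4,5,6,7,8}->{6,7,8} => REVISION
Constraint 2 (V + Y = W) on D(V)={3,5} D(Y)={3,4,5,6,7,8} D(W)={6,7,8}: Y {3,4,5,6,7,8}->{3,4,5} => REVISION
Constraint 3 (Y < V) on D(Y)={3,4,5} D(V)={3,5}: Y {3,4,5}->{3,4}; V {3,5}->{5} => REVISION
Total revisions = 3

Answer: 3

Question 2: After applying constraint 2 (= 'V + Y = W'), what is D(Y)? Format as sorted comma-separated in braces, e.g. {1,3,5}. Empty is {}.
Answer: {3,4,5}

Derivation:
Constraint 1 (V + Z = W) on D(V)={3,5,6,7,8} D(Z)={3,4,7,8} D(W)={3,4,5,6,7,8}: V {3,5,6,7,8}->{3,5}; Z {3,4,7,8}->{3,4}; W {3,4,5,6,7,8}->{6,7,8}
Constraint 2 (V + Y = W) on D(V)={3,5} D(Y)={3,4,5,6,7,8} D(W)={6,7,8}: Y {3,4,5,6,7,8}->{3,4,5}
So after constraint 2: D(Y) = {3,4,5}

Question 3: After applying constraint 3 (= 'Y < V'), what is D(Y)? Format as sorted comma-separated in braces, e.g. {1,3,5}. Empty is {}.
Answer: {3,4}

Derivation:
Constraint 1 (V + Z = W) on D(V)={3,5,6,7,8} D(Z)={3,4,7,8} D(W)={3,4,5,6,7,8}: V {3,5,6,7,8}->{3,5}; Z {3,4,7,8}->{3,4}; W {3,4,5,6,7,8}->{6,7,8}
Constraint 2 (V + Y = W) on D(V)={3,5} D(Y)={3,4,5,6,7,8} D(W)={6,7,8}: Y {3,4,5,6,7,8}->{3,4,5}
Constraint 3 (Y < V) on D(Y)={3,4,5} D(V)={3,5}: Y {3,4,5}->{3,4}; V {3,5}->{5}
So after constraint 3: D(Y) = {3,4}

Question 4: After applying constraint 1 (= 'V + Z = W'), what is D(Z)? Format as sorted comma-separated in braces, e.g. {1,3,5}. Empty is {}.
Constraint 1 (V + Z = W) on D(V)={3,5,6,7,8} D(Z)={3,4,7,8} D(W)={3,4,5,6,7,8}: V {3,5,6,7,8}->{3,5}; Z {3,4,7,8}->{3,4}; W {3,4,5,6,7,8}->{6,7,8}
So after constraint 1: D(Z) = {3,4}

Answer: {3,4}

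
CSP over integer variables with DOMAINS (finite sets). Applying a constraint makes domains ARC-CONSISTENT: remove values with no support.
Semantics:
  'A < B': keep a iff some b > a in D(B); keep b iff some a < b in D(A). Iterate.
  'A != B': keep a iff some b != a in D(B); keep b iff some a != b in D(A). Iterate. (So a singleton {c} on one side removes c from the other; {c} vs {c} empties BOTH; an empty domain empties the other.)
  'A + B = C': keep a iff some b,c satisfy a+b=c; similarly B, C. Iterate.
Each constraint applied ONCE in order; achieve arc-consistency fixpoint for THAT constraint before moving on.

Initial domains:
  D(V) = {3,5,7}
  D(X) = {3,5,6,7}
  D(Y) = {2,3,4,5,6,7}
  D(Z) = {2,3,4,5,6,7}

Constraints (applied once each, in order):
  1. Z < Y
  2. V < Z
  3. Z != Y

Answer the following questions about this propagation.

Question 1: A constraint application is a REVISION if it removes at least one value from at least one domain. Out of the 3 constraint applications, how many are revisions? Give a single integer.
Constraint 1 (Z < Y) on D(Z)={2,3,4,5,6,7} D(Y)={2,3,4,5,6,7}: Z {2,3,4,5,6,7}->{2,3,4,5,6}; Y {2,3,4,5,6,7}->{3,4,5,6,7} => REVISION
Constraint 2 (V < Z) on D(V)={3,5,7} D(Z)={2,3,4,5,6}: V {3,5,7}->{3,5}; Z {2,3,4,5,6}->{4,5,6} => REVISION
Constraint 3 (Z != Y) on D(Z)={4,5,6} D(Y)={3,4,5,6,7}: no change => not a revision
Total revisions = 2

Answer: 2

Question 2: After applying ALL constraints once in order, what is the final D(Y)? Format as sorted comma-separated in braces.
Answer: {3,4,5,6,7}

Derivation:
Constraint 1 (Z < Y) on D(Z)={2,3,4,5,6,7} D(Y)={2,3,4,5,6,7}: Z {2,3,4,5,6,7}->{2,3,4,5,6}; Y {2,3,4,5,6,7}->{3,4,5,6,7}
Constraint 2 (V < Z) on D(V)={3,5,7} D(Z)={2,3,4,5,6}: V {3,5,7}->{3,5}; Z {2,3,4,5,6}->{4,5,6}
Constraint 3 (Z != Y) on D(Z)={4,5,6} D(Y)={3,4,5,6,7}: no change
So after all 3 constraints: D(Y) = {3,4,5,6,7}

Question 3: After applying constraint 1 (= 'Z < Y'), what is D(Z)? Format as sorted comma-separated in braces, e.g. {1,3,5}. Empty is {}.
Answer: {2,3,4,5,6}

Derivation:
Constraint 1 (Z < Y) on D(Z)={2,3,4,5,6,7} D(Y)={2,3,4,5,6,7}: Z {2,3,4,5,6,7}->{2,3,4,5,6}; Y {2,3,4,5,6,7}->{3,4,5,6,7}
So after constraint 1: D(Z) = {2,3,4,5,6}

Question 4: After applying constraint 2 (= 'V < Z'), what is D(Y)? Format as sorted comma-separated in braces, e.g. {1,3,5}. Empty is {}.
Answer: {3,4,5,6,7}

Derivation:
Constraint 1 (Z < Y) on D(Z)={2,3,4,5,6,7} D(Y)={2,3,4,5,6,7}: Z {2,3,4,5,6,7}->{2,3,4,5,6}; Y {2,3,4,5,6,7}->{3,4,5,6,7}
Constraint 2 (V < Z) on D(V)={3,5,7} D(Z)={2,3,4,5,6}: V {3,5,7}->{3,5}; Z {2,3,4,5,6}->{4,5,6}
So after constraint 2: D(Y) = {3,4,5,6,7}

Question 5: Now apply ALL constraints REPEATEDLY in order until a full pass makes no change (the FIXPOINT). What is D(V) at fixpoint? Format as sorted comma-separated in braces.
Answer: {3,5}

Derivation:
pass 0 (initial): D(V)={3,5,7}
pass 1: V {3,5,7}->{3,5}; Y {2,3,4,5,6,7}->{3,4,5,6,7}; Z {2,3,4,5,6,7}->{4,5,6}
pass 2: Y {3,4,5,6,7}->{5,6,7}
pass 3: no change
Fixpoint after 3 passes: D(V) = {3,5}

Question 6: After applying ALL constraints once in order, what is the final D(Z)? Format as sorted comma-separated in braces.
Constraint 1 (Z < Y) on D(Z)={2,3,4,5,6,7} D(Y)={2,3,4,5,6,7}: Z {2,3,4,5,6,7}->{2,3,4,5,6}; Y {2,3,4,5,6,7}->{3,4,5,6,7}
Constraint 2 (V < Z) on D(V)={3,5,7} D(Z)={2,3,4,5,6}: V {3,5,7}->{3,5}; Z {2,3,4,5,6}->{4,5,6}
Constraint 3 (Z != Y) on D(Z)={4,5,6} D(Y)={3,4,5,6,7}: no change
So after all 3 constraints: D(Z) = {4,5,6}

Answer: {4,5,6}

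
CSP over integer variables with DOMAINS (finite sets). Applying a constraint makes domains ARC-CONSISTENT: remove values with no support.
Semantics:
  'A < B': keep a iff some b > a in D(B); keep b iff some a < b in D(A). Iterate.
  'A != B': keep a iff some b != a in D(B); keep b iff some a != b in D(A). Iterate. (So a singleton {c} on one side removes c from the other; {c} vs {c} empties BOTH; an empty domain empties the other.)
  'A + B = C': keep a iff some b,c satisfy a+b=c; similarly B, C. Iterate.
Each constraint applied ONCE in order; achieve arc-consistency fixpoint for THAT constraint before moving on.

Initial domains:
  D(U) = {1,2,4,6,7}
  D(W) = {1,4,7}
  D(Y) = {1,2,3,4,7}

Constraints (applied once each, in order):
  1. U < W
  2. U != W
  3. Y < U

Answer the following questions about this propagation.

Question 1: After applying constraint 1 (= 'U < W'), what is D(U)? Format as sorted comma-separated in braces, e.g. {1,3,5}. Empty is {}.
Answer: {1,2,4,6}

Derivation:
Constraint 1 (U < W) on D(U)={1,2,4,6,7} D(W)={1,4,7}: U {1,2,4,6,7}->{1,2,4,6}; W {1,4,7}->{4,7}
So after constraint 1: D(U) = {1,2,4,6}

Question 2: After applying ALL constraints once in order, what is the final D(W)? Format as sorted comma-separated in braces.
Answer: {4,7}

Derivation:
Constraint 1 (U < W) on D(U)={1,2,4,6,7} D(W)={1,4,7}: U {1,2,4,6,7}->{1,2,4,6}; W {1,4,7}->{4,7}
Constraint 2 (U != W) on D(U)={1,2,4,6} D(W)={4,7}: no change
Constraint 3 (Y < U) on D(Y)={1,2,3,4,7} D(U)={1,2,4,6}: Y {1,2,3,4,7}->{1,2,3,4}; U {1,2,4,6}->{2,4,6}
So after all 3 constraints: D(W) = {4,7}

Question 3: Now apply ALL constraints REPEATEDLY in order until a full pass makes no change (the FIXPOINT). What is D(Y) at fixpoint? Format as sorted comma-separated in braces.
Answer: {1,2,3,4}

Derivation:
pass 0 (initial): D(Y)={1,2,3,4,7}
pass 1: U {1,2,4,6,7}->{2,4,6}; W {1,4,7}->{4,7}; Y {1,2,3,4,7}->{1,2,3,4}
pass 2: no change
Fixpoint after 2 passes: D(Y) = {1,2,3,4}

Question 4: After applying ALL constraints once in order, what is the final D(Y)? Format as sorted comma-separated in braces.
Constraint 1 (U < W) on D(U)={1,2,4,6,7} D(W)={1,4,7}: U {1,2,4,6,7}->{1,2,4,6}; W {1,4,7}->{4,7}
Constraint 2 (U != W) on D(U)={1,2,4,6} D(W)={4,7}: no change
Constraint 3 (Y < U) on D(Y)={1,2,3,4,7} D(U)={1,2,4,6}: Y {1,2,3,4,7}->{1,2,3,4}; U {1,2,4,6}->{2,4,6}
So after all 3 constraints: D(Y) = {1,2,3,4}

Answer: {1,2,3,4}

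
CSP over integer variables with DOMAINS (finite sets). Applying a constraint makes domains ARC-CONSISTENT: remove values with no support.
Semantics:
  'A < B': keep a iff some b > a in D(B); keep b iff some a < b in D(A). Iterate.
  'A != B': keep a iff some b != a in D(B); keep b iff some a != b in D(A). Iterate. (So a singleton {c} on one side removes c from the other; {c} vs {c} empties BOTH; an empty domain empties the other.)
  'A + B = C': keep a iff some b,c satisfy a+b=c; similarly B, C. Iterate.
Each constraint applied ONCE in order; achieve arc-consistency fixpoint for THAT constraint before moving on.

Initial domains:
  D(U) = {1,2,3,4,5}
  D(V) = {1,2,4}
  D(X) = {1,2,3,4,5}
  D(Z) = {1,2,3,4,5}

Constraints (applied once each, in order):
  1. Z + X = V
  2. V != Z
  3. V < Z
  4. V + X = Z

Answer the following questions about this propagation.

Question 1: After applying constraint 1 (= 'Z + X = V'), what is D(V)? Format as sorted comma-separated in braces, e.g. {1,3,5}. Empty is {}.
Answer: {2,4}

Derivation:
Constraint 1 (Z + X = V) on D(Z)={1,2,3,4,5} D(X)={1,2,3,4,5} D(V)={1,2,4}: Z {1,2,3,4,5}->{1,2,3}; X {1,2,3,4,5}->{1,2,3}; V {1,2,4}->{2,4}
So after constraint 1: D(V) = {2,4}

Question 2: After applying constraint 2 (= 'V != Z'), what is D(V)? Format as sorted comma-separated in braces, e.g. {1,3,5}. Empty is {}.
Answer: {2,4}

Derivation:
Constraint 1 (Z + X = V) on D(Z)={1,2,3,4,5} D(X)={1,2,3,4,5} D(V)={1,2,4}: Z {1,2,3,4,5}->{1,2,3}; X {1,2,3,4,5}->{1,2,3}; V {1,2,4}->{2,4}
Constraint 2 (V != Z) on D(V)={2,4} D(Z)={1,2,3}: no change
So after constraint 2: D(V) = {2,4}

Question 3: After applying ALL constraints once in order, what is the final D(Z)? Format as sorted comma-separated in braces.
Constraint 1 (Z + X = V) on D(Z)={1,2,3,4,5} D(X)={1,2,3,4,5} D(V)={1,2,4}: Z {1,2,3,4,5}->{1,2,3}; X {1,2,3,4,5}->{1,2,3}; V {1,2,4}->{2,4}
Constraint 2 (V != Z) on D(V)={2,4} D(Z)={1,2,3}: no change
Constraint 3 (V < Z) on D(V)={2,4} D(Z)={1,2,3}: V {2,4}->{2}; Z {1,2,3}->{3}
Constraint 4 (V + X = Z) on D(V)={2} D(X)={1,2,3} D(Z)={3}: X {1,2,3}->{1}
So after all 4 constraints: D(Z) = {3}

Answer: {3}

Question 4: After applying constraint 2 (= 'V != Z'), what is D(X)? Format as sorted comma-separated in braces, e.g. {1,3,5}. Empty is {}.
Constraint 1 (Z + X = V) on D(Z)={1,2,3,4,5} D(X)={1,2,3,4,5} D(V)={1,2,4}: Z {1,2,3,4,5}->{1,2,3}; X {1,2,3,4,5}->{1,2,3}; V {1,2,4}->{2,4}
Constraint 2 (V != Z) on D(V)={2,4} D(Z)={1,2,3}: no change
So after constraint 2: D(X) = {1,2,3}

Answer: {1,2,3}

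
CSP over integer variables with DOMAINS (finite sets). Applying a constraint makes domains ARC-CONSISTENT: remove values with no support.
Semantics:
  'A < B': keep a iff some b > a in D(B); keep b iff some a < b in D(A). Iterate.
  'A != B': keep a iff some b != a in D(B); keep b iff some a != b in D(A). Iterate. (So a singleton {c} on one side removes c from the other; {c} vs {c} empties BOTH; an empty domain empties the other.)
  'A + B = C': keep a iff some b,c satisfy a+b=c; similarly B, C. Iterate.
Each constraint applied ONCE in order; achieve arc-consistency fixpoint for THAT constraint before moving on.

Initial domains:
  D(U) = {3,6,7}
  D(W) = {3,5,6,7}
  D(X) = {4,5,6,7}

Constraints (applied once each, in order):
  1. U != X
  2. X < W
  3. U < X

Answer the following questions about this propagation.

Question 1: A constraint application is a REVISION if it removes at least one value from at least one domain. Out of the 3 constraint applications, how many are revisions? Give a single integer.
Constraint 1 (U != X) on D(U)={3,6,7} D(X)={4,5,6,7}: no change => not a revision
Constraint 2 (X < W) on D(X)={4,5,6,7} D(W)={3,5,6,7}: X {4,5,6,7}->{4,5,6}; W {3,5,6,7}->{5,6,7} => REVISION
Constraint 3 (U < X) on D(U)={3,6,7} D(X)={4,5,6}: U {3,6,7}->{3} => REVISION
Total revisions = 2

Answer: 2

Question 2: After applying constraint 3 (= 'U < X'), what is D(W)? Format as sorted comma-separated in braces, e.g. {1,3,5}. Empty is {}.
Constraint 1 (U != X) on D(U)={3,6,7} D(X)={4,5,6,7}: no change
Constraint 2 (X < W) on D(X)={4,5,6,7} D(W)={3,5,6,7}: X {4,5,6,7}->{4,5,6}; W {3,5,6,7}->{5,6,7}
Constraint 3 (U < X) on D(U)={3,6,7} D(X)={4,5,6}: U {3,6,7}->{3}
So after constraint 3: D(W) = {5,6,7}

Answer: {5,6,7}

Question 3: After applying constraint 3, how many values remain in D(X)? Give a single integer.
Answer: 3

Derivation:
Constraint 1 (U != X) on D(U)={3,6,7} D(X)={4,5,6,7}: no change
Constraint 2 (X < W) on D(X)={4,5,6,7} D(W)={3,5,6,7}: X {4,5,6,7}->{4,5,6}; W {3,5,6,7}->{5,6,7}
Constraint 3 (U < X) on D(U)={3,6,7} D(X)={4,5,6}: U {3,6,7}->{3}
So after constraint 3: D(X)={4,5,6}, size = 3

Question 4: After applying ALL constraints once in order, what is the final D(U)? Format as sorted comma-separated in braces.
Constraint 1 (U != X) on D(U)={3,6,7} D(X)={4,5,6,7}: no change
Constraint 2 (X < W) on D(X)={4,5,6,7} D(W)={3,5,6,7}: X {4,5,6,7}->{4,5,6}; W {3,5,6,7}->{5,6,7}
Constraint 3 (U < X) on D(U)={3,6,7} D(X)={4,5,6}: U {3,6,7}->{3}
So after all 3 constraints: D(U) = {3}

Answer: {3}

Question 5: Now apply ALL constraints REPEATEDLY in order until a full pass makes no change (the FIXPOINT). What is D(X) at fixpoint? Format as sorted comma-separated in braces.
Answer: {4,5,6}

Derivation:
pass 0 (initial): D(X)={4,5,6,7}
pass 1: U {3,6,7}->{3}; W {3,5,6,7}->{5,6,7}; X {4,5,6,7}->{4,5,6}
pass 2: no change
Fixpoint after 2 passes: D(X) = {4,5,6}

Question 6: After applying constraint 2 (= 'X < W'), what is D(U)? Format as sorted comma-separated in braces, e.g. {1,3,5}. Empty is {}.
Answer: {3,6,7}

Derivation:
Constraint 1 (U != X) on D(U)={3,6,7} D(X)={4,5,6,7}: no change
Constraint 2 (X < W) on D(X)={4,5,6,7} D(W)={3,5,6,7}: X {4,5,6,7}->{4,5,6}; W {3,5,6,7}->{5,6,7}
So after constraint 2: D(U) = {3,6,7}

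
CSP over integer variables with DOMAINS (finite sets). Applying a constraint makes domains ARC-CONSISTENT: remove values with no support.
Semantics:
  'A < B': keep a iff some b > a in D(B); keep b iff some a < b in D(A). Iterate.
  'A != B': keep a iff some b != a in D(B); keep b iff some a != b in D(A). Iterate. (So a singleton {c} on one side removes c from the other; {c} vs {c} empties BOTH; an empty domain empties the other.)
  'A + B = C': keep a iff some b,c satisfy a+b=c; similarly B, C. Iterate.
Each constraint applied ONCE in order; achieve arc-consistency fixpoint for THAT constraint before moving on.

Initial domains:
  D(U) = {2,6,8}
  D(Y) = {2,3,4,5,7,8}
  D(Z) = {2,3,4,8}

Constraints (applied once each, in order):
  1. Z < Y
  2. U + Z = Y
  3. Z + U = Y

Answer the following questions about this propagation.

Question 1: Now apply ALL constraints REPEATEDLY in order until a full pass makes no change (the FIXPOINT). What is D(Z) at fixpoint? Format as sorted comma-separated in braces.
pass 0 (initial): D(Z)={2,3,4,8}
pass 1: U {2,6,8}->{2,6}; Y {2,3,4,5,7,8}->{4,5,8}; Z {2,3,4,8}->{2,3}
pass 2: no change
Fixpoint after 2 passes: D(Z) = {2,3}

Answer: {2,3}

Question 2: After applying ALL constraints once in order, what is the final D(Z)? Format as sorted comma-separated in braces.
Answer: {2,3}

Derivation:
Constraint 1 (Z < Y) on D(Z)={2,3,4,8} D(Y)={2,3,4,5,7,8}: Z {2,3,4,8}->{2,3,4}; Y {2,3,4,5,7,8}->{3,4,5,7,8}
Constraint 2 (U + Z = Y) on D(U)={2,6,8} D(Z)={2,3,4} D(Y)={3,4,5,7,8}: U {2,6,8}->{2,6}; Z {2,3,4}->{2,3}; Y {3,4,5,7,8}->{4,5,8}
Constraint 3 (Z + U = Y) on D(Z)={2,3} D(U)={2,6} D(Y)={4,5,8}: no change
So after all 3 constraints: D(Z) = {2,3}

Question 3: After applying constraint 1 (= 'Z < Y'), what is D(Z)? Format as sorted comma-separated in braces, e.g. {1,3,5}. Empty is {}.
Answer: {2,3,4}

Derivation:
Constraint 1 (Z < Y) on D(Z)={2,3,4,8} D(Y)={2,3,4,5,7,8}: Z {2,3,4,8}->{2,3,4}; Y {2,3,4,5,7,8}->{3,4,5,7,8}
So after constraint 1: D(Z) = {2,3,4}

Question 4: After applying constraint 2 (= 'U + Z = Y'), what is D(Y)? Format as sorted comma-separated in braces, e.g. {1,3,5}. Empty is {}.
Answer: {4,5,8}

Derivation:
Constraint 1 (Z < Y) on D(Z)={2,3,4,8} D(Y)={2,3,4,5,7,8}: Z {2,3,4,8}->{2,3,4}; Y {2,3,4,5,7,8}->{3,4,5,7,8}
Constraint 2 (U + Z = Y) on D(U)={2,6,8} D(Z)={2,3,4} D(Y)={3,4,5,7,8}: U {2,6,8}->{2,6}; Z {2,3,4}->{2,3}; Y {3,4,5,7,8}->{4,5,8}
So after constraint 2: D(Y) = {4,5,8}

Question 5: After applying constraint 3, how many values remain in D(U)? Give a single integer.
Answer: 2

Derivation:
Constraint 1 (Z < Y) on D(Z)={2,3,4,8} D(Y)={2,3,4,5,7,8}: Z {2,3,4,8}->{2,3,4}; Y {2,3,4,5,7,8}->{3,4,5,7,8}
Constraint 2 (U + Z = Y) on D(U)={2,6,8} D(Z)={2,3,4} D(Y)={3,4,5,7,8}: U {2,6,8}->{2,6}; Z {2,3,4}->{2,3}; Y {3,4,5,7,8}->{4,5,8}
Constraint 3 (Z + U = Y) on D(Z)={2,3} D(U)={2,6} D(Y)={4,5,8}: no change
So after constraint 3: D(U)={2,6}, size = 2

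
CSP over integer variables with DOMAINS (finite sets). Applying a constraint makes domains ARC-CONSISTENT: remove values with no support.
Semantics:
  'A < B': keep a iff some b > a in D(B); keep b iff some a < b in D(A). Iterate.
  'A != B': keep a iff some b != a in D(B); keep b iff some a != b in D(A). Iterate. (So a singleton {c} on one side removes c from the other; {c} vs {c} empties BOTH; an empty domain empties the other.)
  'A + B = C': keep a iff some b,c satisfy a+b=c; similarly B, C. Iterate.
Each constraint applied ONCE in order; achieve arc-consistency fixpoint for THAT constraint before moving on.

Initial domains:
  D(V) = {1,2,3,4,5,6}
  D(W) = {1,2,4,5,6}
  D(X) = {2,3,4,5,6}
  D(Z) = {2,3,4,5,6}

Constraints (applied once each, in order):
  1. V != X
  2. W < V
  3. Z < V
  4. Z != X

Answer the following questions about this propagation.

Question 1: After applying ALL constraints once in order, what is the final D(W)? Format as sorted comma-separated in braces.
Constraint 1 (V != X) on D(V)={1,2,3,4,5,6} D(X)={2,3,4,5,6}: no change
Constraint 2 (W < V) on D(W)={1,2,4,5,6} D(V)={1,2,3,4,5,6}: W {1,2,4,5,6}->{1,2,4,5}; V {1,2,3,4,5,6}->{2,3,4,5,6}
Constraint 3 (Z < V) on D(Z)={2,3,4,5,6} D(V)={2,3,4,5,6}: Z {2,3,4,5,6}->{2,3,4,5}; V {2,3,4,5,6}->{3,4,5,6}
Constraint 4 (Z != X) on D(Z)={2,3,4,5} D(X)={2,3,4,5,6}: no change
So after all 4 constraints: D(W) = {1,2,4,5}

Answer: {1,2,4,5}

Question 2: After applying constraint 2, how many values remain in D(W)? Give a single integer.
Answer: 4

Derivation:
Constraint 1 (V != X) on D(V)={1,2,3,4,5,6} D(X)={2,3,4,5,6}: no change
Constraint 2 (W < V) on D(W)={1,2,4,5,6} D(V)={1,2,3,4,5,6}: W {1,2,4,5,6}->{1,2,4,5}; V {1,2,3,4,5,6}->{2,3,4,5,6}
So after constraint 2: D(W)={1,2,4,5}, size = 4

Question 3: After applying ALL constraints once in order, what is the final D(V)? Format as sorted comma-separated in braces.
Answer: {3,4,5,6}

Derivation:
Constraint 1 (V != X) on D(V)={1,2,3,4,5,6} D(X)={2,3,4,5,6}: no change
Constraint 2 (W < V) on D(W)={1,2,4,5,6} D(V)={1,2,3,4,5,6}: W {1,2,4,5,6}->{1,2,4,5}; V {1,2,3,4,5,6}->{2,3,4,5,6}
Constraint 3 (Z < V) on D(Z)={2,3,4,5,6} D(V)={2,3,4,5,6}: Z {2,3,4,5,6}->{2,3,4,5}; V {2,3,4,5,6}->{3,4,5,6}
Constraint 4 (Z != X) on D(Z)={2,3,4,5} D(X)={2,3,4,5,6}: no change
So after all 4 constraints: D(V) = {3,4,5,6}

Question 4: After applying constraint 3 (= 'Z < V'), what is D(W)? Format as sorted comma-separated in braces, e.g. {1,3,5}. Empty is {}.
Answer: {1,2,4,5}

Derivation:
Constraint 1 (V != X) on D(V)={1,2,3,4,5,6} D(X)={2,3,4,5,6}: no change
Constraint 2 (W < V) on D(W)={1,2,4,5,6} D(V)={1,2,3,4,5,6}: W {1,2,4,5,6}->{1,2,4,5}; V {1,2,3,4,5,6}->{2,3,4,5,6}
Constraint 3 (Z < V) on D(Z)={2,3,4,5,6} D(V)={2,3,4,5,6}: Z {2,3,4,5,6}->{2,3,4,5}; V {2,3,4,5,6}->{3,4,5,6}
So after constraint 3: D(W) = {1,2,4,5}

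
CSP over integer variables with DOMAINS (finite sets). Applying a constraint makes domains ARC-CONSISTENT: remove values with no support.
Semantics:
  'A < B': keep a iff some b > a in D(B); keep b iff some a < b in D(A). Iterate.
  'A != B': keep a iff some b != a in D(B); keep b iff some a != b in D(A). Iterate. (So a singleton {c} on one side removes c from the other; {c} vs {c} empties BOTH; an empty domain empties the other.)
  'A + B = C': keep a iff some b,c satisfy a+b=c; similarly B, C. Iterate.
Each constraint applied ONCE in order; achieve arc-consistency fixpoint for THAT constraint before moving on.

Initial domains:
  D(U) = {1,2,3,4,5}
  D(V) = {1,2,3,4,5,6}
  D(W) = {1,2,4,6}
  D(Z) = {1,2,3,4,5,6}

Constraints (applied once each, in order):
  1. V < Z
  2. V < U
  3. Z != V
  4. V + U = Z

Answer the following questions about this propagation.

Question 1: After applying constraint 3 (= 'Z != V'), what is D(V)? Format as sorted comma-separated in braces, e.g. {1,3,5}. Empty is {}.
Constraint 1 (V < Z) on D(V)={1,2,3,4,5,6} D(Z)={1,2,3,4,5,6}: V {1,2,3,4,5,6}->{1,2,3,4,5}; Z {1,2,3,4,5,6}->{2,3,4,5,6}
Constraint 2 (V < U) on D(V)={1,2,3,4,5} D(U)={1,2,3,4,5}: V {1,2,3,4,5}->{1,2,3,4}; U {1,2,3,4,5}->{2,3,4,5}
Constraint 3 (Z != V) on D(Z)={2,3,4,5,6} D(V)={1,2,3,4}: no change
So after constraint 3: D(V) = {1,2,3,4}

Answer: {1,2,3,4}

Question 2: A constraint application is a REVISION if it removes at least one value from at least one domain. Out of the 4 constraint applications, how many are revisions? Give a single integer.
Constraint 1 (V < Z) on D(V)={1,2,3,4,5,6} D(Z)={1,2,3,4,5,6}: V {1,2,3,4,5,6}->{1,2,3,4,5}; Z {1,2,3,4,5,6}->{2,3,4,5,6} => REVISION
Constraint 2 (V < U) on D(V)={1,2,3,4,5} D(U)={1,2,3,4,5}: V {1,2,3,4,5}->{1,2,3,4}; U {1,2,3,4,5}->{2,3,4,5} => REVISION
Constraint 3 (Z != V) on D(Z)={2,3,4,5,6} D(V)={1,2,3,4}: no change => not a revision
Constraint 4 (V + U = Z) on D(V)={1,2,3,4} D(U)={2,3,4,5} D(Z)={2,3,4,5,6}: Z {2,3,4,5,6}->{3,4,5,6} => REVISION
Total revisions = 3

Answer: 3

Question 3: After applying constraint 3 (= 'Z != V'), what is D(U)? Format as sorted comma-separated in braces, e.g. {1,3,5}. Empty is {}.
Constraint 1 (V < Z) on D(V)={1,2,3,4,5,6} D(Z)={1,2,3,4,5,6}: V {1,2,3,4,5,6}->{1,2,3,4,5}; Z {1,2,3,4,5,6}->{2,3,4,5,6}
Constraint 2 (V < U) on D(V)={1,2,3,4,5} D(U)={1,2,3,4,5}: V {1,2,3,4,5}->{1,2,3,4}; U {1,2,3,4,5}->{2,3,4,5}
Constraint 3 (Z != V) on D(Z)={2,3,4,5,6} D(V)={1,2,3,4}: no change
So after constraint 3: D(U) = {2,3,4,5}

Answer: {2,3,4,5}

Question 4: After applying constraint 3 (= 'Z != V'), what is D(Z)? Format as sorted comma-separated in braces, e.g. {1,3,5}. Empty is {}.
Answer: {2,3,4,5,6}

Derivation:
Constraint 1 (V < Z) on D(V)={1,2,3,4,5,6} D(Z)={1,2,3,4,5,6}: V {1,2,3,4,5,6}->{1,2,3,4,5}; Z {1,2,3,4,5,6}->{2,3,4,5,6}
Constraint 2 (V < U) on D(V)={1,2,3,4,5} D(U)={1,2,3,4,5}: V {1,2,3,4,5}->{1,2,3,4}; U {1,2,3,4,5}->{2,3,4,5}
Constraint 3 (Z != V) on D(Z)={2,3,4,5,6} D(V)={1,2,3,4}: no change
So after constraint 3: D(Z) = {2,3,4,5,6}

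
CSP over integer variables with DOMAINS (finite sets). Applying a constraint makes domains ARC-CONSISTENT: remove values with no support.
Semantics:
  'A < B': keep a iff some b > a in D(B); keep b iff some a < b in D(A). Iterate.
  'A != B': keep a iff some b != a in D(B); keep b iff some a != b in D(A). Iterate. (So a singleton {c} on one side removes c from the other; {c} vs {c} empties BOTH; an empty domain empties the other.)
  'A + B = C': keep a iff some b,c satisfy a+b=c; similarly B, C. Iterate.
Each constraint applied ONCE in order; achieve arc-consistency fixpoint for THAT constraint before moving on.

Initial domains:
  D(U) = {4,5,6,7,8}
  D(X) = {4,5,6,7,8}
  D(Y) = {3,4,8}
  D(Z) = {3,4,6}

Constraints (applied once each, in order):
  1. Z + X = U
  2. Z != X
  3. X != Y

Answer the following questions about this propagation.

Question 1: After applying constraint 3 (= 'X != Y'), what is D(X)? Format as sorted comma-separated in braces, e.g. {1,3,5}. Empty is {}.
Constraint 1 (Z + X = U) on D(Z)={3,4,6} D(X)={4,5,6,7,8} D(U)={4,5,6,7,8}: Z {3,4,6}->{3,4}; X {4,5,6,7,8}->{4,5}; U {4,5,6,7,8}->{7,8}
Constraint 2 (Z != X) on D(Z)={3,4} D(X)={4,5}: no change
Constraint 3 (X != Y) on D(X)={4,5} D(Y)={3,4,8}: no change
So after constraint 3: D(X) = {4,5}

Answer: {4,5}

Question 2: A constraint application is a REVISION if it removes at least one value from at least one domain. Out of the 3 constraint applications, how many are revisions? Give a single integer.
Constraint 1 (Z + X = U) on D(Z)={3,4,6} D(X)={4,5,6,7,8} D(U)={4,5,6,7,8}: Z {3,4,6}->{3,4}; X {4,5,6,7,8}->{4,5}; U {4,5,6,7,8}->{7,8} => REVISION
Constraint 2 (Z != X) on D(Z)={3,4} D(X)={4,5}: no change => not a revision
Constraint 3 (X != Y) on D(X)={4,5} D(Y)={3,4,8}: no change => not a revision
Total revisions = 1

Answer: 1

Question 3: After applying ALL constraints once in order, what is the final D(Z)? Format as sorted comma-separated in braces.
Answer: {3,4}

Derivation:
Constraint 1 (Z + X = U) on D(Z)={3,4,6} D(X)={4,5,6,7,8} D(U)={4,5,6,7,8}: Z {3,4,6}->{3,4}; X {4,5,6,7,8}->{4,5}; U {4,5,6,7,8}->{7,8}
Constraint 2 (Z != X) on D(Z)={3,4} D(X)={4,5}: no change
Constraint 3 (X != Y) on D(X)={4,5} D(Y)={3,4,8}: no change
So after all 3 constraints: D(Z) = {3,4}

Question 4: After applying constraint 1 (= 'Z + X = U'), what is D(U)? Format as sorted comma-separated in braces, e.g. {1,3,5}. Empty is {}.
Answer: {7,8}

Derivation:
Constraint 1 (Z + X = U) on D(Z)={3,4,6} D(X)={4,5,6,7,8} D(U)={4,5,6,7,8}: Z {3,4,6}->{3,4}; X {4,5,6,7,8}->{4,5}; U {4,5,6,7,8}->{7,8}
So after constraint 1: D(U) = {7,8}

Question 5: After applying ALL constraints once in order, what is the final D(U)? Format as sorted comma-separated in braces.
Answer: {7,8}

Derivation:
Constraint 1 (Z + X = U) on D(Z)={3,4,6} D(X)={4,5,6,7,8} D(U)={4,5,6,7,8}: Z {3,4,6}->{3,4}; X {4,5,6,7,8}->{4,5}; U {4,5,6,7,8}->{7,8}
Constraint 2 (Z != X) on D(Z)={3,4} D(X)={4,5}: no change
Constraint 3 (X != Y) on D(X)={4,5} D(Y)={3,4,8}: no change
So after all 3 constraints: D(U) = {7,8}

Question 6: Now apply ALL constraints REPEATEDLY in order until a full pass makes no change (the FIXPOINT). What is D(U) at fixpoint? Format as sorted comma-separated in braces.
pass 0 (initial): D(U)={4,5,6,7,8}
pass 1: U {4,5,6,7,8}->{7,8}; X {4,5,6,7,8}->{4,5}; Z {3,4,6}->{3,4}
pass 2: no change
Fixpoint after 2 passes: D(U) = {7,8}

Answer: {7,8}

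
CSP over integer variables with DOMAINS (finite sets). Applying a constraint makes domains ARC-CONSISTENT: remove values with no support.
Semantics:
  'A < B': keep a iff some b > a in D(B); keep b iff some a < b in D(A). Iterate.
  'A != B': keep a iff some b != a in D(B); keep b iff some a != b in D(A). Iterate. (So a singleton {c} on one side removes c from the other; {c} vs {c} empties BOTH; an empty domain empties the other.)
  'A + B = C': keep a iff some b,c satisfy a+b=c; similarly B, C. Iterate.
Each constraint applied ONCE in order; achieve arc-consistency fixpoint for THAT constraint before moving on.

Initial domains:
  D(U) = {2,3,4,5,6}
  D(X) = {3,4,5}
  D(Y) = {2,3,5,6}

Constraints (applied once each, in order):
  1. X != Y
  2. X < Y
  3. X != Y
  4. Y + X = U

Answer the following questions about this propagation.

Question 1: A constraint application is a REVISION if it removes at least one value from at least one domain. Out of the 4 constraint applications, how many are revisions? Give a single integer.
Constraint 1 (X != Y) on D(X)={3,4,5} D(Y)={2,3,5,6}: no change => not a revision
Constraint 2 (X < Y) on D(X)={3,4,5} D(Y)={2,3,5,6}: Y {2,3,5,6}->{5,6} => REVISION
Constraint 3 (X != Y) on D(X)={3,4,5} D(Y)={5,6}: no change => not a revision
Constraint 4 (Y + X = U) on D(Y)={5,6} D(X)={3,4,5} D(U)={2,3,4,5,6}: Y {5,6}->{}; X {3,4,5}->{}; U {2,3,4,5,6}->{} => REVISION
Total revisions = 2

Answer: 2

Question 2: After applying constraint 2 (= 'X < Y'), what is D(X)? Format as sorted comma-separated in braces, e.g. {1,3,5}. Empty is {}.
Answer: {3,4,5}

Derivation:
Constraint 1 (X != Y) on D(X)={3,4,5} D(Y)={2,3,5,6}: no change
Constraint 2 (X < Y) on D(X)={3,4,5} D(Y)={2,3,5,6}: Y {2,3,5,6}->{5,6}
So after constraint 2: D(X) = {3,4,5}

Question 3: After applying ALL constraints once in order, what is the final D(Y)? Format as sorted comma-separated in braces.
Answer: {}

Derivation:
Constraint 1 (X != Y) on D(X)={3,4,5} D(Y)={2,3,5,6}: no change
Constraint 2 (X < Y) on D(X)={3,4,5} D(Y)={2,3,5,6}: Y {2,3,5,6}->{5,6}
Constraint 3 (X != Y) on D(X)={3,4,5} D(Y)={5,6}: no change
Constraint 4 (Y + X = U) on D(Y)={5,6} D(X)={3,4,5} D(U)={2,3,4,5,6}: Y {5,6}->{}; X {3,4,5}->{}; U {2,3,4,5,6}->{}
So after all 4 constraints: D(Y) = {}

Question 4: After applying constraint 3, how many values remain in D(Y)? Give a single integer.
Answer: 2

Derivation:
Constraint 1 (X != Y) on D(X)={3,4,5} D(Y)={2,3,5,6}: no change
Constraint 2 (X < Y) on D(X)={3,4,5} D(Y)={2,3,5,6}: Y {2,3,5,6}->{5,6}
Constraint 3 (X != Y) on D(X)={3,4,5} D(Y)={5,6}: no change
So after constraint 3: D(Y)={5,6}, size = 2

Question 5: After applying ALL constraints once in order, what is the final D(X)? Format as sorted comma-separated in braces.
Constraint 1 (X != Y) on D(X)={3,4,5} D(Y)={2,3,5,6}: no change
Constraint 2 (X < Y) on D(X)={3,4,5} D(Y)={2,3,5,6}: Y {2,3,5,6}->{5,6}
Constraint 3 (X != Y) on D(X)={3,4,5} D(Y)={5,6}: no change
Constraint 4 (Y + X = U) on D(Y)={5,6} D(X)={3,4,5} D(U)={2,3,4,5,6}: Y {5,6}->{}; X {3,4,5}->{}; U {2,3,4,5,6}->{}
So after all 4 constraints: D(X) = {}

Answer: {}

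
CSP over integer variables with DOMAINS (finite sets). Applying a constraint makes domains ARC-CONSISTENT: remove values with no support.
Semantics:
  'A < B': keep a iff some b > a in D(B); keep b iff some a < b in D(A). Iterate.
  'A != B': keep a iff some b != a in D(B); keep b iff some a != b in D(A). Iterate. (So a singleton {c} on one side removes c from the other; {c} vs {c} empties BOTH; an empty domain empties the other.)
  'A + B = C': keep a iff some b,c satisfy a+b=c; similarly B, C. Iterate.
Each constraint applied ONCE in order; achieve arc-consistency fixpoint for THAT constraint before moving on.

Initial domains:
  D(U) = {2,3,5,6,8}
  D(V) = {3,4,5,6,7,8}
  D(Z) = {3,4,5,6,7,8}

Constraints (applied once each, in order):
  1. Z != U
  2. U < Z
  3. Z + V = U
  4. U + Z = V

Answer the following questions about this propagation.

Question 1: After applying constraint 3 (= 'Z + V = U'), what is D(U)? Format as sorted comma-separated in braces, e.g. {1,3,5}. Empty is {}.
Answer: {6}

Derivation:
Constraint 1 (Z != U) on D(Z)={3,4,5,6,7,8} D(U)={2,3,5,6,8}: no change
Constraint 2 (U < Z) on D(U)={2,3,5,6,8} D(Z)={3,4,5,6,7,8}: U {2,3,5,6,8}->{2,3,5,6}
Constraint 3 (Z + V = U) on D(Z)={3,4,5,6,7,8} D(V)={3,4,5,6,7,8} D(U)={2,3,5,6}: Z {3,4,5,6,7,8}->{3}; V {3,4,5,6,7,8}->{3}; U {2,3,5,6}->{6}
So after constraint 3: D(U) = {6}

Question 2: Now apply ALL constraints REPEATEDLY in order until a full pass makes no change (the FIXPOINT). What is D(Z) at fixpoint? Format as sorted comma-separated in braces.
Answer: {}

Derivation:
pass 0 (initial): D(Z)={3,4,5,6,7,8}
pass 1: U {2,3,5,6,8}->{}; V {3,4,5,6,7,8}->{}; Z {3,4,5,6,7,8}->{}
pass 2: no change
Fixpoint after 2 passes: D(Z) = {}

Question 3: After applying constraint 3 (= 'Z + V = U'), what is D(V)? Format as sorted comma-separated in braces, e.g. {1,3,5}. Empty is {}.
Answer: {3}

Derivation:
Constraint 1 (Z != U) on D(Z)={3,4,5,6,7,8} D(U)={2,3,5,6,8}: no change
Constraint 2 (U < Z) on D(U)={2,3,5,6,8} D(Z)={3,4,5,6,7,8}: U {2,3,5,6,8}->{2,3,5,6}
Constraint 3 (Z + V = U) on D(Z)={3,4,5,6,7,8} D(V)={3,4,5,6,7,8} D(U)={2,3,5,6}: Z {3,4,5,6,7,8}->{3}; V {3,4,5,6,7,8}->{3}; U {2,3,5,6}->{6}
So after constraint 3: D(V) = {3}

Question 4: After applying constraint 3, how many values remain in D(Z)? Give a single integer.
Answer: 1

Derivation:
Constraint 1 (Z != U) on D(Z)={3,4,5,6,7,8} D(U)={2,3,5,6,8}: no change
Constraint 2 (U < Z) on D(U)={2,3,5,6,8} D(Z)={3,4,5,6,7,8}: U {2,3,5,6,8}->{2,3,5,6}
Constraint 3 (Z + V = U) on D(Z)={3,4,5,6,7,8} D(V)={3,4,5,6,7,8} D(U)={2,3,5,6}: Z {3,4,5,6,7,8}->{3}; V {3,4,5,6,7,8}->{3}; U {2,3,5,6}->{6}
So after constraint 3: D(Z)={3}, size = 1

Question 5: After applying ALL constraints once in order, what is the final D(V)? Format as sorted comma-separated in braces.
Answer: {}

Derivation:
Constraint 1 (Z != U) on D(Z)={3,4,5,6,7,8} D(U)={2,3,5,6,8}: no change
Constraint 2 (U < Z) on D(U)={2,3,5,6,8} D(Z)={3,4,5,6,7,8}: U {2,3,5,6,8}->{2,3,5,6}
Constraint 3 (Z + V = U) on D(Z)={3,4,5,6,7,8} D(V)={3,4,5,6,7,8} D(U)={2,3,5,6}: Z {3,4,5,6,7,8}->{3}; V {3,4,5,6,7,8}->{3}; U {2,3,5,6}->{6}
Constraint 4 (U + Z = V) on D(U)={6} D(Z)={3} D(V)={3}: U {6}->{}; Z {3}->{}; V {3}->{}
So after all 4 constraints: D(V) = {}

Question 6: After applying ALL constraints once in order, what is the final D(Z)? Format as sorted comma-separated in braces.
Answer: {}

Derivation:
Constraint 1 (Z != U) on D(Z)={3,4,5,6,7,8} D(U)={2,3,5,6,8}: no change
Constraint 2 (U < Z) on D(U)={2,3,5,6,8} D(Z)={3,4,5,6,7,8}: U {2,3,5,6,8}->{2,3,5,6}
Constraint 3 (Z + V = U) on D(Z)={3,4,5,6,7,8} D(V)={3,4,5,6,7,8} D(U)={2,3,5,6}: Z {3,4,5,6,7,8}->{3}; V {3,4,5,6,7,8}->{3}; U {2,3,5,6}->{6}
Constraint 4 (U + Z = V) on D(U)={6} D(Z)={3} D(V)={3}: U {6}->{}; Z {3}->{}; V {3}->{}
So after all 4 constraints: D(Z) = {}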